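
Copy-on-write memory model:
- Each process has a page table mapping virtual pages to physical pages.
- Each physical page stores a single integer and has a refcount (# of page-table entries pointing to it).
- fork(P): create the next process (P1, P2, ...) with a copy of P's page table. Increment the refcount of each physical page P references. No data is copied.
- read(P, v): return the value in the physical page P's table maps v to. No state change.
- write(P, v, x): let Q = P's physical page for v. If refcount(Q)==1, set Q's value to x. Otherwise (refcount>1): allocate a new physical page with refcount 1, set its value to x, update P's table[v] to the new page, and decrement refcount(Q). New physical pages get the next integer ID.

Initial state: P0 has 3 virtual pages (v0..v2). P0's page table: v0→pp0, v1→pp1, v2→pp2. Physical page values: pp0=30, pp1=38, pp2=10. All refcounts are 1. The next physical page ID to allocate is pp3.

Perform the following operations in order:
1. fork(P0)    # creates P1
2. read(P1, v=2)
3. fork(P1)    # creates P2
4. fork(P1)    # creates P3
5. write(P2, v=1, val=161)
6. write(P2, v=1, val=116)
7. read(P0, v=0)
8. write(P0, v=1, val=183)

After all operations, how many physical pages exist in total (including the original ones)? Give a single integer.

Answer: 5

Derivation:
Op 1: fork(P0) -> P1. 3 ppages; refcounts: pp0:2 pp1:2 pp2:2
Op 2: read(P1, v2) -> 10. No state change.
Op 3: fork(P1) -> P2. 3 ppages; refcounts: pp0:3 pp1:3 pp2:3
Op 4: fork(P1) -> P3. 3 ppages; refcounts: pp0:4 pp1:4 pp2:4
Op 5: write(P2, v1, 161). refcount(pp1)=4>1 -> COPY to pp3. 4 ppages; refcounts: pp0:4 pp1:3 pp2:4 pp3:1
Op 6: write(P2, v1, 116). refcount(pp3)=1 -> write in place. 4 ppages; refcounts: pp0:4 pp1:3 pp2:4 pp3:1
Op 7: read(P0, v0) -> 30. No state change.
Op 8: write(P0, v1, 183). refcount(pp1)=3>1 -> COPY to pp4. 5 ppages; refcounts: pp0:4 pp1:2 pp2:4 pp3:1 pp4:1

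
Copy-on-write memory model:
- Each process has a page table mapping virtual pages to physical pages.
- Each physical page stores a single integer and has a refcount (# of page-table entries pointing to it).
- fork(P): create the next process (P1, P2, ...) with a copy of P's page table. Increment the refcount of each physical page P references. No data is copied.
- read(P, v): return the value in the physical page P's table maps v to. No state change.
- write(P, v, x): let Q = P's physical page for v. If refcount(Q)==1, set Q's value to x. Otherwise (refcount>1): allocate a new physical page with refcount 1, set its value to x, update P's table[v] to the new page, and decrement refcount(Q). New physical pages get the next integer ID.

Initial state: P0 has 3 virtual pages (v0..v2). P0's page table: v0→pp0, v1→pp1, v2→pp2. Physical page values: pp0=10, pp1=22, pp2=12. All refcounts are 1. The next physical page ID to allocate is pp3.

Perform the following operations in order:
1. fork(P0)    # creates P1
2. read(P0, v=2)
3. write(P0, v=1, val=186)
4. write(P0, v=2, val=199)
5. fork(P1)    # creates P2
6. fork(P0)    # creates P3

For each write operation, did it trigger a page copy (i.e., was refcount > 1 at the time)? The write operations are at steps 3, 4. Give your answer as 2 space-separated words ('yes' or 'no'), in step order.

Op 1: fork(P0) -> P1. 3 ppages; refcounts: pp0:2 pp1:2 pp2:2
Op 2: read(P0, v2) -> 12. No state change.
Op 3: write(P0, v1, 186). refcount(pp1)=2>1 -> COPY to pp3. 4 ppages; refcounts: pp0:2 pp1:1 pp2:2 pp3:1
Op 4: write(P0, v2, 199). refcount(pp2)=2>1 -> COPY to pp4. 5 ppages; refcounts: pp0:2 pp1:1 pp2:1 pp3:1 pp4:1
Op 5: fork(P1) -> P2. 5 ppages; refcounts: pp0:3 pp1:2 pp2:2 pp3:1 pp4:1
Op 6: fork(P0) -> P3. 5 ppages; refcounts: pp0:4 pp1:2 pp2:2 pp3:2 pp4:2

yes yes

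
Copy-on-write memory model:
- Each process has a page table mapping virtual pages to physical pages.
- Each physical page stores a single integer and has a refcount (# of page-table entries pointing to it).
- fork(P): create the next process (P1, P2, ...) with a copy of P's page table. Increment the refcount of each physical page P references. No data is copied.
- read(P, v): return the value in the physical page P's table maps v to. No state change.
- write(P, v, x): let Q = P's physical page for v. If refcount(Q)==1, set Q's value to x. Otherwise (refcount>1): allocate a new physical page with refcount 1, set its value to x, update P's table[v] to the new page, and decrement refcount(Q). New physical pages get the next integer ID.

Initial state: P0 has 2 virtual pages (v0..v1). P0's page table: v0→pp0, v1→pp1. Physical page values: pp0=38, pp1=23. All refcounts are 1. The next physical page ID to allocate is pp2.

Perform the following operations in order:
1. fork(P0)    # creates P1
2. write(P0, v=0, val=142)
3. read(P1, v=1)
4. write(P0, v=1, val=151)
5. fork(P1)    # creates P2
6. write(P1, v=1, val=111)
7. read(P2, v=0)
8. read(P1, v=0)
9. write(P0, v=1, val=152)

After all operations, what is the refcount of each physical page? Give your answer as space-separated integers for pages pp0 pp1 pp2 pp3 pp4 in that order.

Op 1: fork(P0) -> P1. 2 ppages; refcounts: pp0:2 pp1:2
Op 2: write(P0, v0, 142). refcount(pp0)=2>1 -> COPY to pp2. 3 ppages; refcounts: pp0:1 pp1:2 pp2:1
Op 3: read(P1, v1) -> 23. No state change.
Op 4: write(P0, v1, 151). refcount(pp1)=2>1 -> COPY to pp3. 4 ppages; refcounts: pp0:1 pp1:1 pp2:1 pp3:1
Op 5: fork(P1) -> P2. 4 ppages; refcounts: pp0:2 pp1:2 pp2:1 pp3:1
Op 6: write(P1, v1, 111). refcount(pp1)=2>1 -> COPY to pp4. 5 ppages; refcounts: pp0:2 pp1:1 pp2:1 pp3:1 pp4:1
Op 7: read(P2, v0) -> 38. No state change.
Op 8: read(P1, v0) -> 38. No state change.
Op 9: write(P0, v1, 152). refcount(pp3)=1 -> write in place. 5 ppages; refcounts: pp0:2 pp1:1 pp2:1 pp3:1 pp4:1

Answer: 2 1 1 1 1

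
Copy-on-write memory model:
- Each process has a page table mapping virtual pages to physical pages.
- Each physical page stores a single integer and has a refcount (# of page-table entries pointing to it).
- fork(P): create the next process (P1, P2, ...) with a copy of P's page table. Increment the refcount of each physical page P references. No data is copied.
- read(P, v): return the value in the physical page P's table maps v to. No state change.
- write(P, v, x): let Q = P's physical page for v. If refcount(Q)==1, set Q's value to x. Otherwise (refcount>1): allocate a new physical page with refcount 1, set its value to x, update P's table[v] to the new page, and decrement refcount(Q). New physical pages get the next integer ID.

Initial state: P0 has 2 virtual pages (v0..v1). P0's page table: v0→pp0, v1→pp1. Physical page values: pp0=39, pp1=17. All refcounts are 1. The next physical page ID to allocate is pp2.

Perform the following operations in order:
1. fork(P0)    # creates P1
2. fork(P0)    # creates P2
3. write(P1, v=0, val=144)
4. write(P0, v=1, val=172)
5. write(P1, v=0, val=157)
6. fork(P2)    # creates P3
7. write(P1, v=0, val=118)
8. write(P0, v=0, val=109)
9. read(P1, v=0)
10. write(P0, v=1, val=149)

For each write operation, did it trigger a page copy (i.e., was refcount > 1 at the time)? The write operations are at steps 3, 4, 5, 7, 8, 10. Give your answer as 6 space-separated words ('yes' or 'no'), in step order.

Op 1: fork(P0) -> P1. 2 ppages; refcounts: pp0:2 pp1:2
Op 2: fork(P0) -> P2. 2 ppages; refcounts: pp0:3 pp1:3
Op 3: write(P1, v0, 144). refcount(pp0)=3>1 -> COPY to pp2. 3 ppages; refcounts: pp0:2 pp1:3 pp2:1
Op 4: write(P0, v1, 172). refcount(pp1)=3>1 -> COPY to pp3. 4 ppages; refcounts: pp0:2 pp1:2 pp2:1 pp3:1
Op 5: write(P1, v0, 157). refcount(pp2)=1 -> write in place. 4 ppages; refcounts: pp0:2 pp1:2 pp2:1 pp3:1
Op 6: fork(P2) -> P3. 4 ppages; refcounts: pp0:3 pp1:3 pp2:1 pp3:1
Op 7: write(P1, v0, 118). refcount(pp2)=1 -> write in place. 4 ppages; refcounts: pp0:3 pp1:3 pp2:1 pp3:1
Op 8: write(P0, v0, 109). refcount(pp0)=3>1 -> COPY to pp4. 5 ppages; refcounts: pp0:2 pp1:3 pp2:1 pp3:1 pp4:1
Op 9: read(P1, v0) -> 118. No state change.
Op 10: write(P0, v1, 149). refcount(pp3)=1 -> write in place. 5 ppages; refcounts: pp0:2 pp1:3 pp2:1 pp3:1 pp4:1

yes yes no no yes no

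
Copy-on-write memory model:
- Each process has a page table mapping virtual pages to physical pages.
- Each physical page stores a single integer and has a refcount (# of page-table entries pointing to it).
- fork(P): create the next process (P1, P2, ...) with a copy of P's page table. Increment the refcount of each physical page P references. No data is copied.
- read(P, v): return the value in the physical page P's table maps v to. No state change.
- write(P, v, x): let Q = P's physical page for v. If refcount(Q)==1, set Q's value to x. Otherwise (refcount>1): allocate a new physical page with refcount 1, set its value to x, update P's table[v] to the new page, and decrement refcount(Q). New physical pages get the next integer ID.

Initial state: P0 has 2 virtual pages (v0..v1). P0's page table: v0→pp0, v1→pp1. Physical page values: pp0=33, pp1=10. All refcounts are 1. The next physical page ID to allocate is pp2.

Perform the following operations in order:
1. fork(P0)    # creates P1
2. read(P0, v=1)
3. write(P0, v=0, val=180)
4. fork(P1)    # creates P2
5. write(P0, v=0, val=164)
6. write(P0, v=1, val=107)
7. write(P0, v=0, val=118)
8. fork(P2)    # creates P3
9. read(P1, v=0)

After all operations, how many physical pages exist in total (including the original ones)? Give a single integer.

Op 1: fork(P0) -> P1. 2 ppages; refcounts: pp0:2 pp1:2
Op 2: read(P0, v1) -> 10. No state change.
Op 3: write(P0, v0, 180). refcount(pp0)=2>1 -> COPY to pp2. 3 ppages; refcounts: pp0:1 pp1:2 pp2:1
Op 4: fork(P1) -> P2. 3 ppages; refcounts: pp0:2 pp1:3 pp2:1
Op 5: write(P0, v0, 164). refcount(pp2)=1 -> write in place. 3 ppages; refcounts: pp0:2 pp1:3 pp2:1
Op 6: write(P0, v1, 107). refcount(pp1)=3>1 -> COPY to pp3. 4 ppages; refcounts: pp0:2 pp1:2 pp2:1 pp3:1
Op 7: write(P0, v0, 118). refcount(pp2)=1 -> write in place. 4 ppages; refcounts: pp0:2 pp1:2 pp2:1 pp3:1
Op 8: fork(P2) -> P3. 4 ppages; refcounts: pp0:3 pp1:3 pp2:1 pp3:1
Op 9: read(P1, v0) -> 33. No state change.

Answer: 4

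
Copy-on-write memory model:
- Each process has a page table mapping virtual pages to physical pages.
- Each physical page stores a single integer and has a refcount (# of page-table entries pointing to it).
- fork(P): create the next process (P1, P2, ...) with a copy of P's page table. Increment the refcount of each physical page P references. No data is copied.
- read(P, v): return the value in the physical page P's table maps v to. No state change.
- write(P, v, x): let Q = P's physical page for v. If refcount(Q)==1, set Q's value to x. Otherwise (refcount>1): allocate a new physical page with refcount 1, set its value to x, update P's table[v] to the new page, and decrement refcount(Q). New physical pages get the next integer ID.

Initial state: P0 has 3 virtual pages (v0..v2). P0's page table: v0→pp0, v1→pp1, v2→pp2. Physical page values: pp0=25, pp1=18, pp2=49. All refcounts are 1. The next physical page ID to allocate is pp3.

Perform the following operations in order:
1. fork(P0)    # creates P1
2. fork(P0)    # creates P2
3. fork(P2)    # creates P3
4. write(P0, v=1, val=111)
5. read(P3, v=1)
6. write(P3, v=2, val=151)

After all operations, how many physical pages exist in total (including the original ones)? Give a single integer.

Op 1: fork(P0) -> P1. 3 ppages; refcounts: pp0:2 pp1:2 pp2:2
Op 2: fork(P0) -> P2. 3 ppages; refcounts: pp0:3 pp1:3 pp2:3
Op 3: fork(P2) -> P3. 3 ppages; refcounts: pp0:4 pp1:4 pp2:4
Op 4: write(P0, v1, 111). refcount(pp1)=4>1 -> COPY to pp3. 4 ppages; refcounts: pp0:4 pp1:3 pp2:4 pp3:1
Op 5: read(P3, v1) -> 18. No state change.
Op 6: write(P3, v2, 151). refcount(pp2)=4>1 -> COPY to pp4. 5 ppages; refcounts: pp0:4 pp1:3 pp2:3 pp3:1 pp4:1

Answer: 5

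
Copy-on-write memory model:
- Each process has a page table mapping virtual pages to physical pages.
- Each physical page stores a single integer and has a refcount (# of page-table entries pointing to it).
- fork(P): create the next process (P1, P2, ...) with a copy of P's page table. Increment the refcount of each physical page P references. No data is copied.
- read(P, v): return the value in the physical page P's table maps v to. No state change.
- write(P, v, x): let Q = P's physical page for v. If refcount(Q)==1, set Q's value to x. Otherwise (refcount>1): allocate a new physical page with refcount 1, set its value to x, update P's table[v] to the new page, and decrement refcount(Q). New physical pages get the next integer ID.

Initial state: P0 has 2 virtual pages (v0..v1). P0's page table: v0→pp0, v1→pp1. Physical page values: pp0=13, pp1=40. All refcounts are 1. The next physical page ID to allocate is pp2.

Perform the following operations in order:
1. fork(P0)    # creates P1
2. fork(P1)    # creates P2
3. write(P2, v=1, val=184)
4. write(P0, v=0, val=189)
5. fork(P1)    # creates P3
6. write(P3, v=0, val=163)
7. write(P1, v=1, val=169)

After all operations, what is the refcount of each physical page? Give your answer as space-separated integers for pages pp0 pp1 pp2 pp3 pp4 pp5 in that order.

Answer: 2 2 1 1 1 1

Derivation:
Op 1: fork(P0) -> P1. 2 ppages; refcounts: pp0:2 pp1:2
Op 2: fork(P1) -> P2. 2 ppages; refcounts: pp0:3 pp1:3
Op 3: write(P2, v1, 184). refcount(pp1)=3>1 -> COPY to pp2. 3 ppages; refcounts: pp0:3 pp1:2 pp2:1
Op 4: write(P0, v0, 189). refcount(pp0)=3>1 -> COPY to pp3. 4 ppages; refcounts: pp0:2 pp1:2 pp2:1 pp3:1
Op 5: fork(P1) -> P3. 4 ppages; refcounts: pp0:3 pp1:3 pp2:1 pp3:1
Op 6: write(P3, v0, 163). refcount(pp0)=3>1 -> COPY to pp4. 5 ppages; refcounts: pp0:2 pp1:3 pp2:1 pp3:1 pp4:1
Op 7: write(P1, v1, 169). refcount(pp1)=3>1 -> COPY to pp5. 6 ppages; refcounts: pp0:2 pp1:2 pp2:1 pp3:1 pp4:1 pp5:1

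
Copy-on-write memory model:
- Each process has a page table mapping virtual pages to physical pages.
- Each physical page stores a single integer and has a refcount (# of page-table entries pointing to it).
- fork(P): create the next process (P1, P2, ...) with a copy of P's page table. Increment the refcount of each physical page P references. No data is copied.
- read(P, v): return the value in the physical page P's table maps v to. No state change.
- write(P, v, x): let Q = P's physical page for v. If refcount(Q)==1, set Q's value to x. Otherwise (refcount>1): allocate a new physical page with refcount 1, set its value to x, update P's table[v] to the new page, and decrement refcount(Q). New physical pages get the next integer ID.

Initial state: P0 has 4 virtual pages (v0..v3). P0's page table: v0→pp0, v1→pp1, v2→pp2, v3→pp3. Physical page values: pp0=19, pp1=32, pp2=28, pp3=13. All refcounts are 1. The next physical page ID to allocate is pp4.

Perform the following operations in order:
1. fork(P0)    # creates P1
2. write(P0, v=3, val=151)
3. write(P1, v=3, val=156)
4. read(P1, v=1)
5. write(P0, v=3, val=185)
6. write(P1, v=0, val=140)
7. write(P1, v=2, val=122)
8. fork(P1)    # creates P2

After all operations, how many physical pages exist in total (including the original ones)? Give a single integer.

Op 1: fork(P0) -> P1. 4 ppages; refcounts: pp0:2 pp1:2 pp2:2 pp3:2
Op 2: write(P0, v3, 151). refcount(pp3)=2>1 -> COPY to pp4. 5 ppages; refcounts: pp0:2 pp1:2 pp2:2 pp3:1 pp4:1
Op 3: write(P1, v3, 156). refcount(pp3)=1 -> write in place. 5 ppages; refcounts: pp0:2 pp1:2 pp2:2 pp3:1 pp4:1
Op 4: read(P1, v1) -> 32. No state change.
Op 5: write(P0, v3, 185). refcount(pp4)=1 -> write in place. 5 ppages; refcounts: pp0:2 pp1:2 pp2:2 pp3:1 pp4:1
Op 6: write(P1, v0, 140). refcount(pp0)=2>1 -> COPY to pp5. 6 ppages; refcounts: pp0:1 pp1:2 pp2:2 pp3:1 pp4:1 pp5:1
Op 7: write(P1, v2, 122). refcount(pp2)=2>1 -> COPY to pp6. 7 ppages; refcounts: pp0:1 pp1:2 pp2:1 pp3:1 pp4:1 pp5:1 pp6:1
Op 8: fork(P1) -> P2. 7 ppages; refcounts: pp0:1 pp1:3 pp2:1 pp3:2 pp4:1 pp5:2 pp6:2

Answer: 7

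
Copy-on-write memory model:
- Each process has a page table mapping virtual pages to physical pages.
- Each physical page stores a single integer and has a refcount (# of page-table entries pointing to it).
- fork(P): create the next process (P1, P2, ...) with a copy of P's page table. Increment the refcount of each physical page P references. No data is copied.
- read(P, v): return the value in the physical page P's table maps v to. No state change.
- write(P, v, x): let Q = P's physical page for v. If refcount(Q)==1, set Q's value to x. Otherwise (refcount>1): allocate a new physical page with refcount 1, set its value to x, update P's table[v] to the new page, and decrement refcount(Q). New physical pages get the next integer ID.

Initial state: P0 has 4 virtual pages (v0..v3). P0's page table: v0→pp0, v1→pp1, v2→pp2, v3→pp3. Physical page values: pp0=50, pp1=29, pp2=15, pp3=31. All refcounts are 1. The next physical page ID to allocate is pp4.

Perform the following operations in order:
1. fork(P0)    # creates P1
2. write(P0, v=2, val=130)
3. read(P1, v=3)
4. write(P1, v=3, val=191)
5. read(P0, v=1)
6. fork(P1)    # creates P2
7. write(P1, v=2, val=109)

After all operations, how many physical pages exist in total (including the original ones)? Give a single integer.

Op 1: fork(P0) -> P1. 4 ppages; refcounts: pp0:2 pp1:2 pp2:2 pp3:2
Op 2: write(P0, v2, 130). refcount(pp2)=2>1 -> COPY to pp4. 5 ppages; refcounts: pp0:2 pp1:2 pp2:1 pp3:2 pp4:1
Op 3: read(P1, v3) -> 31. No state change.
Op 4: write(P1, v3, 191). refcount(pp3)=2>1 -> COPY to pp5. 6 ppages; refcounts: pp0:2 pp1:2 pp2:1 pp3:1 pp4:1 pp5:1
Op 5: read(P0, v1) -> 29. No state change.
Op 6: fork(P1) -> P2. 6 ppages; refcounts: pp0:3 pp1:3 pp2:2 pp3:1 pp4:1 pp5:2
Op 7: write(P1, v2, 109). refcount(pp2)=2>1 -> COPY to pp6. 7 ppages; refcounts: pp0:3 pp1:3 pp2:1 pp3:1 pp4:1 pp5:2 pp6:1

Answer: 7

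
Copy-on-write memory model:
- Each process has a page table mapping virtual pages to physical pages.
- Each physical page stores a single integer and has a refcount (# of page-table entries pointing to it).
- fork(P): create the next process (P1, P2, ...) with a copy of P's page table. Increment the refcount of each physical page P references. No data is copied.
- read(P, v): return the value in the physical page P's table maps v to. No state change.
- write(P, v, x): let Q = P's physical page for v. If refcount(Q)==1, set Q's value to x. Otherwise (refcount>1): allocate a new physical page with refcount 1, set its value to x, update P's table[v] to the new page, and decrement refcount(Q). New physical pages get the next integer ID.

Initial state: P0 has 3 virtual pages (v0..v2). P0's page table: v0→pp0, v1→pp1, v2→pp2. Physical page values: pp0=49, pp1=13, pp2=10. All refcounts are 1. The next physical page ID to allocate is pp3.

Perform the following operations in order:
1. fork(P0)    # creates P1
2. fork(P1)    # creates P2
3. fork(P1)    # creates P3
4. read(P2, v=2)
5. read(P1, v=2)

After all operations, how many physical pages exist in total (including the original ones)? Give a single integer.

Op 1: fork(P0) -> P1. 3 ppages; refcounts: pp0:2 pp1:2 pp2:2
Op 2: fork(P1) -> P2. 3 ppages; refcounts: pp0:3 pp1:3 pp2:3
Op 3: fork(P1) -> P3. 3 ppages; refcounts: pp0:4 pp1:4 pp2:4
Op 4: read(P2, v2) -> 10. No state change.
Op 5: read(P1, v2) -> 10. No state change.

Answer: 3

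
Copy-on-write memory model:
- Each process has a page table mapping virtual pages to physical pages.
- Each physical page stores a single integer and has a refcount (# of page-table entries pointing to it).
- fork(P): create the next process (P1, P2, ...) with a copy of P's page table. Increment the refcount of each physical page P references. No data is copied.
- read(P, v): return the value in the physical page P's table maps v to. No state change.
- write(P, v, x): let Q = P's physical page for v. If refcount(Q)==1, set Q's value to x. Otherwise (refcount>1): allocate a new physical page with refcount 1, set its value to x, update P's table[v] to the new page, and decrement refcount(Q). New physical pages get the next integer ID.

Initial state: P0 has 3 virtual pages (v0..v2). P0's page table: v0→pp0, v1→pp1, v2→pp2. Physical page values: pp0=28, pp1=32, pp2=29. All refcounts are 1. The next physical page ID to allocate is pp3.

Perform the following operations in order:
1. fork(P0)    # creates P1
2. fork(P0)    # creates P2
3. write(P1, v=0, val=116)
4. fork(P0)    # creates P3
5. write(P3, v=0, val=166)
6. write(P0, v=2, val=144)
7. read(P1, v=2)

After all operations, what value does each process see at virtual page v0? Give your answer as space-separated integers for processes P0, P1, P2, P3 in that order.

Op 1: fork(P0) -> P1. 3 ppages; refcounts: pp0:2 pp1:2 pp2:2
Op 2: fork(P0) -> P2. 3 ppages; refcounts: pp0:3 pp1:3 pp2:3
Op 3: write(P1, v0, 116). refcount(pp0)=3>1 -> COPY to pp3. 4 ppages; refcounts: pp0:2 pp1:3 pp2:3 pp3:1
Op 4: fork(P0) -> P3. 4 ppages; refcounts: pp0:3 pp1:4 pp2:4 pp3:1
Op 5: write(P3, v0, 166). refcount(pp0)=3>1 -> COPY to pp4. 5 ppages; refcounts: pp0:2 pp1:4 pp2:4 pp3:1 pp4:1
Op 6: write(P0, v2, 144). refcount(pp2)=4>1 -> COPY to pp5. 6 ppages; refcounts: pp0:2 pp1:4 pp2:3 pp3:1 pp4:1 pp5:1
Op 7: read(P1, v2) -> 29. No state change.
P0: v0 -> pp0 = 28
P1: v0 -> pp3 = 116
P2: v0 -> pp0 = 28
P3: v0 -> pp4 = 166

Answer: 28 116 28 166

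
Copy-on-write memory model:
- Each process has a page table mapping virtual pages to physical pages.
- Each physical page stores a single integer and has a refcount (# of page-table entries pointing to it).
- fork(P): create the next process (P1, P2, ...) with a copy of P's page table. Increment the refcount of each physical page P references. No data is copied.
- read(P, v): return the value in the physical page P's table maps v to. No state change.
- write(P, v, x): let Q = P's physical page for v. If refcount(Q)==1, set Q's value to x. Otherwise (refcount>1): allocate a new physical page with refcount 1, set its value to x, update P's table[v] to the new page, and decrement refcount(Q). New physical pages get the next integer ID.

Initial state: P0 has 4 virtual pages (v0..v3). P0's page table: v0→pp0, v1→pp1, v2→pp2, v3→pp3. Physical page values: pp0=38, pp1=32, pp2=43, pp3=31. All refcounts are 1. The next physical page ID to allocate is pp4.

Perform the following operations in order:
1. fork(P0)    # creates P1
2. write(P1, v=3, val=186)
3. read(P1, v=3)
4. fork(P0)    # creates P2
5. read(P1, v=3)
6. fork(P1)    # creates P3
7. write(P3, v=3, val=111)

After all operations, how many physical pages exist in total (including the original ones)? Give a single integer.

Op 1: fork(P0) -> P1. 4 ppages; refcounts: pp0:2 pp1:2 pp2:2 pp3:2
Op 2: write(P1, v3, 186). refcount(pp3)=2>1 -> COPY to pp4. 5 ppages; refcounts: pp0:2 pp1:2 pp2:2 pp3:1 pp4:1
Op 3: read(P1, v3) -> 186. No state change.
Op 4: fork(P0) -> P2. 5 ppages; refcounts: pp0:3 pp1:3 pp2:3 pp3:2 pp4:1
Op 5: read(P1, v3) -> 186. No state change.
Op 6: fork(P1) -> P3. 5 ppages; refcounts: pp0:4 pp1:4 pp2:4 pp3:2 pp4:2
Op 7: write(P3, v3, 111). refcount(pp4)=2>1 -> COPY to pp5. 6 ppages; refcounts: pp0:4 pp1:4 pp2:4 pp3:2 pp4:1 pp5:1

Answer: 6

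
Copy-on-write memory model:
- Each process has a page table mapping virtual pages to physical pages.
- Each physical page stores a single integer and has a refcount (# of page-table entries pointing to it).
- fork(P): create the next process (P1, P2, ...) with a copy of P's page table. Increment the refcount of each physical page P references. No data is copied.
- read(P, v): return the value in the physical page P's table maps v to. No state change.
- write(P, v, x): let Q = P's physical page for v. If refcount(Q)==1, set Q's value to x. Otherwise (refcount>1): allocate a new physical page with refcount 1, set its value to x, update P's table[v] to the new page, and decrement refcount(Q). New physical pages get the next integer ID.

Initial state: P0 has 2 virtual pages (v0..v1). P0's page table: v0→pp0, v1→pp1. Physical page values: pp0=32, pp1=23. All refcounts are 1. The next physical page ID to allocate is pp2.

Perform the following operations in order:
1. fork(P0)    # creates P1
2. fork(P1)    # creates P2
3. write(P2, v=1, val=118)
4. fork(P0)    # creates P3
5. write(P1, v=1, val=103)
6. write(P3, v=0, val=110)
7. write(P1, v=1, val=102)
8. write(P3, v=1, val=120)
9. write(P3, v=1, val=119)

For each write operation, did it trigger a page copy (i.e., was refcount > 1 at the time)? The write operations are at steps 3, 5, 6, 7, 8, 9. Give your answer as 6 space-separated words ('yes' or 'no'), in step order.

Op 1: fork(P0) -> P1. 2 ppages; refcounts: pp0:2 pp1:2
Op 2: fork(P1) -> P2. 2 ppages; refcounts: pp0:3 pp1:3
Op 3: write(P2, v1, 118). refcount(pp1)=3>1 -> COPY to pp2. 3 ppages; refcounts: pp0:3 pp1:2 pp2:1
Op 4: fork(P0) -> P3. 3 ppages; refcounts: pp0:4 pp1:3 pp2:1
Op 5: write(P1, v1, 103). refcount(pp1)=3>1 -> COPY to pp3. 4 ppages; refcounts: pp0:4 pp1:2 pp2:1 pp3:1
Op 6: write(P3, v0, 110). refcount(pp0)=4>1 -> COPY to pp4. 5 ppages; refcounts: pp0:3 pp1:2 pp2:1 pp3:1 pp4:1
Op 7: write(P1, v1, 102). refcount(pp3)=1 -> write in place. 5 ppages; refcounts: pp0:3 pp1:2 pp2:1 pp3:1 pp4:1
Op 8: write(P3, v1, 120). refcount(pp1)=2>1 -> COPY to pp5. 6 ppages; refcounts: pp0:3 pp1:1 pp2:1 pp3:1 pp4:1 pp5:1
Op 9: write(P3, v1, 119). refcount(pp5)=1 -> write in place. 6 ppages; refcounts: pp0:3 pp1:1 pp2:1 pp3:1 pp4:1 pp5:1

yes yes yes no yes no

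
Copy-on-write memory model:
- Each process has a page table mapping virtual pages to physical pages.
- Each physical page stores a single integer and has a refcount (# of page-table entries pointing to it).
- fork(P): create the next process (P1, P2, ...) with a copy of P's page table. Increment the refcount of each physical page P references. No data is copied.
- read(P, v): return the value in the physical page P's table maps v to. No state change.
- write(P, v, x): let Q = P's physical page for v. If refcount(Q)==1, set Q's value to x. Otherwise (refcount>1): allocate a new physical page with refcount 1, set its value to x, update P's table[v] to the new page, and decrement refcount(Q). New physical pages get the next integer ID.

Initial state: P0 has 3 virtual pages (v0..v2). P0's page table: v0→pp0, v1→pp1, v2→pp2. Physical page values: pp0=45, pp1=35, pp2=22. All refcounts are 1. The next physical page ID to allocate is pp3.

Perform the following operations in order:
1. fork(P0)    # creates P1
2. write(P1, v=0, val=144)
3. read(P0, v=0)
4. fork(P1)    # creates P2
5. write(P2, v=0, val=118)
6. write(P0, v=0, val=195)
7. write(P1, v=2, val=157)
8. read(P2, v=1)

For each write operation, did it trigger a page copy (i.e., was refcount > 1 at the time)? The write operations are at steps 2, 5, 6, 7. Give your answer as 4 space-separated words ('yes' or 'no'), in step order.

Op 1: fork(P0) -> P1. 3 ppages; refcounts: pp0:2 pp1:2 pp2:2
Op 2: write(P1, v0, 144). refcount(pp0)=2>1 -> COPY to pp3. 4 ppages; refcounts: pp0:1 pp1:2 pp2:2 pp3:1
Op 3: read(P0, v0) -> 45. No state change.
Op 4: fork(P1) -> P2. 4 ppages; refcounts: pp0:1 pp1:3 pp2:3 pp3:2
Op 5: write(P2, v0, 118). refcount(pp3)=2>1 -> COPY to pp4. 5 ppages; refcounts: pp0:1 pp1:3 pp2:3 pp3:1 pp4:1
Op 6: write(P0, v0, 195). refcount(pp0)=1 -> write in place. 5 ppages; refcounts: pp0:1 pp1:3 pp2:3 pp3:1 pp4:1
Op 7: write(P1, v2, 157). refcount(pp2)=3>1 -> COPY to pp5. 6 ppages; refcounts: pp0:1 pp1:3 pp2:2 pp3:1 pp4:1 pp5:1
Op 8: read(P2, v1) -> 35. No state change.

yes yes no yes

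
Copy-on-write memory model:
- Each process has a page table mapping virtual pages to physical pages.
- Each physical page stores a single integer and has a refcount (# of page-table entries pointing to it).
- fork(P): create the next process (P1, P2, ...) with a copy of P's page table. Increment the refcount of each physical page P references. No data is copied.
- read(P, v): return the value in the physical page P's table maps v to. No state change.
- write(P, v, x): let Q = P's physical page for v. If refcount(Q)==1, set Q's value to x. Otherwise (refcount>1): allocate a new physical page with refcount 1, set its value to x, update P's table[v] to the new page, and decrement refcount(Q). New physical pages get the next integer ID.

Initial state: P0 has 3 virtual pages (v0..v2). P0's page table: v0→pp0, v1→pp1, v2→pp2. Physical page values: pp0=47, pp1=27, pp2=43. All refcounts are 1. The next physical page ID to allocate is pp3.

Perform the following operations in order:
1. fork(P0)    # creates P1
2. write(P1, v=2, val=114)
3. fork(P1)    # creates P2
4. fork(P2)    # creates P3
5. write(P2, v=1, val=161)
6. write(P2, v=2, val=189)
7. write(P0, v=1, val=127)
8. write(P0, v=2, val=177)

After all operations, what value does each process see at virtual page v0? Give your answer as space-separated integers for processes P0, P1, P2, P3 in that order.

Answer: 47 47 47 47

Derivation:
Op 1: fork(P0) -> P1. 3 ppages; refcounts: pp0:2 pp1:2 pp2:2
Op 2: write(P1, v2, 114). refcount(pp2)=2>1 -> COPY to pp3. 4 ppages; refcounts: pp0:2 pp1:2 pp2:1 pp3:1
Op 3: fork(P1) -> P2. 4 ppages; refcounts: pp0:3 pp1:3 pp2:1 pp3:2
Op 4: fork(P2) -> P3. 4 ppages; refcounts: pp0:4 pp1:4 pp2:1 pp3:3
Op 5: write(P2, v1, 161). refcount(pp1)=4>1 -> COPY to pp4. 5 ppages; refcounts: pp0:4 pp1:3 pp2:1 pp3:3 pp4:1
Op 6: write(P2, v2, 189). refcount(pp3)=3>1 -> COPY to pp5. 6 ppages; refcounts: pp0:4 pp1:3 pp2:1 pp3:2 pp4:1 pp5:1
Op 7: write(P0, v1, 127). refcount(pp1)=3>1 -> COPY to pp6. 7 ppages; refcounts: pp0:4 pp1:2 pp2:1 pp3:2 pp4:1 pp5:1 pp6:1
Op 8: write(P0, v2, 177). refcount(pp2)=1 -> write in place. 7 ppages; refcounts: pp0:4 pp1:2 pp2:1 pp3:2 pp4:1 pp5:1 pp6:1
P0: v0 -> pp0 = 47
P1: v0 -> pp0 = 47
P2: v0 -> pp0 = 47
P3: v0 -> pp0 = 47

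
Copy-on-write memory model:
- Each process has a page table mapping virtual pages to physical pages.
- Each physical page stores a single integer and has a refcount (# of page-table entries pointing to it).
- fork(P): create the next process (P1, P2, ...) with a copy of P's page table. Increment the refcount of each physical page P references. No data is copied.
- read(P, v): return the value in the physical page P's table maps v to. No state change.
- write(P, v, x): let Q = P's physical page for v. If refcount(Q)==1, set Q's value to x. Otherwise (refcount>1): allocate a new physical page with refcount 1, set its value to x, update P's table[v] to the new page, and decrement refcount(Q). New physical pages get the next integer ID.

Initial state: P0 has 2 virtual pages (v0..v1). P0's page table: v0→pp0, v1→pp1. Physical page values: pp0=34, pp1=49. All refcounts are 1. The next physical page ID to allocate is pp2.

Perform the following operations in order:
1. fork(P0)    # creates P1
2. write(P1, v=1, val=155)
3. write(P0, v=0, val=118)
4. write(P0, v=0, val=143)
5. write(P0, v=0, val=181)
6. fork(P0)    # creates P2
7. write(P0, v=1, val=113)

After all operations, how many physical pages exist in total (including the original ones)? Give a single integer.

Answer: 5

Derivation:
Op 1: fork(P0) -> P1. 2 ppages; refcounts: pp0:2 pp1:2
Op 2: write(P1, v1, 155). refcount(pp1)=2>1 -> COPY to pp2. 3 ppages; refcounts: pp0:2 pp1:1 pp2:1
Op 3: write(P0, v0, 118). refcount(pp0)=2>1 -> COPY to pp3. 4 ppages; refcounts: pp0:1 pp1:1 pp2:1 pp3:1
Op 4: write(P0, v0, 143). refcount(pp3)=1 -> write in place. 4 ppages; refcounts: pp0:1 pp1:1 pp2:1 pp3:1
Op 5: write(P0, v0, 181). refcount(pp3)=1 -> write in place. 4 ppages; refcounts: pp0:1 pp1:1 pp2:1 pp3:1
Op 6: fork(P0) -> P2. 4 ppages; refcounts: pp0:1 pp1:2 pp2:1 pp3:2
Op 7: write(P0, v1, 113). refcount(pp1)=2>1 -> COPY to pp4. 5 ppages; refcounts: pp0:1 pp1:1 pp2:1 pp3:2 pp4:1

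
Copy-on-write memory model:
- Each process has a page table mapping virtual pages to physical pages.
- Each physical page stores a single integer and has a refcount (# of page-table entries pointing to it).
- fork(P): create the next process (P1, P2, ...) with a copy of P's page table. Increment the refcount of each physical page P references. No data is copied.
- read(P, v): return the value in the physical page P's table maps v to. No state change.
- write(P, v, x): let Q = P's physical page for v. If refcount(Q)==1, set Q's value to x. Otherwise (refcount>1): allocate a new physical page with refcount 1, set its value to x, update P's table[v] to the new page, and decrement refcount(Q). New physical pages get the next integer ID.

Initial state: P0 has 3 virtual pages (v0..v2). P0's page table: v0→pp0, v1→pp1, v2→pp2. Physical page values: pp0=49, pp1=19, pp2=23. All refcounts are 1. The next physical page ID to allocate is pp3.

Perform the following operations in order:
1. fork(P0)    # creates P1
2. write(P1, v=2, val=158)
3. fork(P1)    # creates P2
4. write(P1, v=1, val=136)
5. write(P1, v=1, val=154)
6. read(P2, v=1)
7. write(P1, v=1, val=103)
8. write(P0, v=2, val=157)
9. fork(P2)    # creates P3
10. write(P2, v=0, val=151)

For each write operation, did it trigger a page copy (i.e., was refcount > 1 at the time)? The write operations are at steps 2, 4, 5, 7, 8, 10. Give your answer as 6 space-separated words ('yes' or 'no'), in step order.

Op 1: fork(P0) -> P1. 3 ppages; refcounts: pp0:2 pp1:2 pp2:2
Op 2: write(P1, v2, 158). refcount(pp2)=2>1 -> COPY to pp3. 4 ppages; refcounts: pp0:2 pp1:2 pp2:1 pp3:1
Op 3: fork(P1) -> P2. 4 ppages; refcounts: pp0:3 pp1:3 pp2:1 pp3:2
Op 4: write(P1, v1, 136). refcount(pp1)=3>1 -> COPY to pp4. 5 ppages; refcounts: pp0:3 pp1:2 pp2:1 pp3:2 pp4:1
Op 5: write(P1, v1, 154). refcount(pp4)=1 -> write in place. 5 ppages; refcounts: pp0:3 pp1:2 pp2:1 pp3:2 pp4:1
Op 6: read(P2, v1) -> 19. No state change.
Op 7: write(P1, v1, 103). refcount(pp4)=1 -> write in place. 5 ppages; refcounts: pp0:3 pp1:2 pp2:1 pp3:2 pp4:1
Op 8: write(P0, v2, 157). refcount(pp2)=1 -> write in place. 5 ppages; refcounts: pp0:3 pp1:2 pp2:1 pp3:2 pp4:1
Op 9: fork(P2) -> P3. 5 ppages; refcounts: pp0:4 pp1:3 pp2:1 pp3:3 pp4:1
Op 10: write(P2, v0, 151). refcount(pp0)=4>1 -> COPY to pp5. 6 ppages; refcounts: pp0:3 pp1:3 pp2:1 pp3:3 pp4:1 pp5:1

yes yes no no no yes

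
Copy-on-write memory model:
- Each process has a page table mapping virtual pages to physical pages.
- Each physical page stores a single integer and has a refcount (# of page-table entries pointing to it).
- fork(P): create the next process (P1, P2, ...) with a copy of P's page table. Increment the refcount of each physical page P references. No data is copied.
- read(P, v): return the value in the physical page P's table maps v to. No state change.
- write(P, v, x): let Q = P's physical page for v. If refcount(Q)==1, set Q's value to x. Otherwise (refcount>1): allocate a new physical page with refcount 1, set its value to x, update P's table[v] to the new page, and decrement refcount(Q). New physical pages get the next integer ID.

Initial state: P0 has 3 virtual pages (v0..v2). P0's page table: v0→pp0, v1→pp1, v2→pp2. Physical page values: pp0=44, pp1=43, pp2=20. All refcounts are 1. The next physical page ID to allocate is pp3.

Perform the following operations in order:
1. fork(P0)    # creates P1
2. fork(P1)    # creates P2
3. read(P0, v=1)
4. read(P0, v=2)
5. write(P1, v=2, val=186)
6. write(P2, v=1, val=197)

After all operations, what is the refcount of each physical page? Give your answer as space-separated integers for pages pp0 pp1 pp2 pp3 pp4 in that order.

Answer: 3 2 2 1 1

Derivation:
Op 1: fork(P0) -> P1. 3 ppages; refcounts: pp0:2 pp1:2 pp2:2
Op 2: fork(P1) -> P2. 3 ppages; refcounts: pp0:3 pp1:3 pp2:3
Op 3: read(P0, v1) -> 43. No state change.
Op 4: read(P0, v2) -> 20. No state change.
Op 5: write(P1, v2, 186). refcount(pp2)=3>1 -> COPY to pp3. 4 ppages; refcounts: pp0:3 pp1:3 pp2:2 pp3:1
Op 6: write(P2, v1, 197). refcount(pp1)=3>1 -> COPY to pp4. 5 ppages; refcounts: pp0:3 pp1:2 pp2:2 pp3:1 pp4:1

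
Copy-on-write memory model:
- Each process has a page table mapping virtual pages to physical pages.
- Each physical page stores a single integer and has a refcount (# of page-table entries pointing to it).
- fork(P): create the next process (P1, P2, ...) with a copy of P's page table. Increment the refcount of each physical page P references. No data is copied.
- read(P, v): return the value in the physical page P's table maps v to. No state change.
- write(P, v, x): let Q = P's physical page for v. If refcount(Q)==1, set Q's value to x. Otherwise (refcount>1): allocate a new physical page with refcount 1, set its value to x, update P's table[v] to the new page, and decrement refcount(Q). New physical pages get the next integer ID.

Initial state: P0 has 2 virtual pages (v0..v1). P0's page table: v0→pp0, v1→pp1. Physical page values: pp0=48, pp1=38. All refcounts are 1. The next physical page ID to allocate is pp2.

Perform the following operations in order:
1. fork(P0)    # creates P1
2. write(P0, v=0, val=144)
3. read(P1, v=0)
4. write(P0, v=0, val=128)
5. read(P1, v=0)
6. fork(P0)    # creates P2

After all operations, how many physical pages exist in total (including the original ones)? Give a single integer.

Answer: 3

Derivation:
Op 1: fork(P0) -> P1. 2 ppages; refcounts: pp0:2 pp1:2
Op 2: write(P0, v0, 144). refcount(pp0)=2>1 -> COPY to pp2. 3 ppages; refcounts: pp0:1 pp1:2 pp2:1
Op 3: read(P1, v0) -> 48. No state change.
Op 4: write(P0, v0, 128). refcount(pp2)=1 -> write in place. 3 ppages; refcounts: pp0:1 pp1:2 pp2:1
Op 5: read(P1, v0) -> 48. No state change.
Op 6: fork(P0) -> P2. 3 ppages; refcounts: pp0:1 pp1:3 pp2:2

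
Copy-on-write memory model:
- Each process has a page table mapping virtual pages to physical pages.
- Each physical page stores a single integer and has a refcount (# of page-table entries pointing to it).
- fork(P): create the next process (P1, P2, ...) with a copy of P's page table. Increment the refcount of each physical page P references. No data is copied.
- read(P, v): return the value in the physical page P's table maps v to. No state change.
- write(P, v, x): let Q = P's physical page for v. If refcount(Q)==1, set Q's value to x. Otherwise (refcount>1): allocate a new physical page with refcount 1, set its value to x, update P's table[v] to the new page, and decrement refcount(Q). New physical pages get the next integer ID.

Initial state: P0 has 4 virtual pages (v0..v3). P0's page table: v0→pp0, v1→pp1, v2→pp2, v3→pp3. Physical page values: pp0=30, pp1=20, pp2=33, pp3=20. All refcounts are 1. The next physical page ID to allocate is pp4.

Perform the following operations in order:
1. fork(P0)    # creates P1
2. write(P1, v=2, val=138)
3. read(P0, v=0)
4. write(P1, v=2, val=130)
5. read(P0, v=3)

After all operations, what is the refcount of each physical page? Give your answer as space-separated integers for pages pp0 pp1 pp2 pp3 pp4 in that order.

Answer: 2 2 1 2 1

Derivation:
Op 1: fork(P0) -> P1. 4 ppages; refcounts: pp0:2 pp1:2 pp2:2 pp3:2
Op 2: write(P1, v2, 138). refcount(pp2)=2>1 -> COPY to pp4. 5 ppages; refcounts: pp0:2 pp1:2 pp2:1 pp3:2 pp4:1
Op 3: read(P0, v0) -> 30. No state change.
Op 4: write(P1, v2, 130). refcount(pp4)=1 -> write in place. 5 ppages; refcounts: pp0:2 pp1:2 pp2:1 pp3:2 pp4:1
Op 5: read(P0, v3) -> 20. No state change.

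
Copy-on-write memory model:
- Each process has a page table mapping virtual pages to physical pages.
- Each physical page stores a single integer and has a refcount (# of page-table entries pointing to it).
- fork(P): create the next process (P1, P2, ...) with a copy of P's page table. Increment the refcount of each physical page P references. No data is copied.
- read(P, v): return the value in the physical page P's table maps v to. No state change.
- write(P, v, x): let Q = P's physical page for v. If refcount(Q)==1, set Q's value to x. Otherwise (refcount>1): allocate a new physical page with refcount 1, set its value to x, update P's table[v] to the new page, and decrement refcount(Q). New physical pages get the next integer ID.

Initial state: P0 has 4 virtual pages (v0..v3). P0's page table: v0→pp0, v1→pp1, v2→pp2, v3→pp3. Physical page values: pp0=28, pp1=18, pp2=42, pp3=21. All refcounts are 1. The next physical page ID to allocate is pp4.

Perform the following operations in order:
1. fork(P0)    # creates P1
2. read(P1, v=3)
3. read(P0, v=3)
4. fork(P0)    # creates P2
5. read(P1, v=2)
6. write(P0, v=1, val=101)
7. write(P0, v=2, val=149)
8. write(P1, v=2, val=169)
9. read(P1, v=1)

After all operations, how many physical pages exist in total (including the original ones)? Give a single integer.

Op 1: fork(P0) -> P1. 4 ppages; refcounts: pp0:2 pp1:2 pp2:2 pp3:2
Op 2: read(P1, v3) -> 21. No state change.
Op 3: read(P0, v3) -> 21. No state change.
Op 4: fork(P0) -> P2. 4 ppages; refcounts: pp0:3 pp1:3 pp2:3 pp3:3
Op 5: read(P1, v2) -> 42. No state change.
Op 6: write(P0, v1, 101). refcount(pp1)=3>1 -> COPY to pp4. 5 ppages; refcounts: pp0:3 pp1:2 pp2:3 pp3:3 pp4:1
Op 7: write(P0, v2, 149). refcount(pp2)=3>1 -> COPY to pp5. 6 ppages; refcounts: pp0:3 pp1:2 pp2:2 pp3:3 pp4:1 pp5:1
Op 8: write(P1, v2, 169). refcount(pp2)=2>1 -> COPY to pp6. 7 ppages; refcounts: pp0:3 pp1:2 pp2:1 pp3:3 pp4:1 pp5:1 pp6:1
Op 9: read(P1, v1) -> 18. No state change.

Answer: 7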